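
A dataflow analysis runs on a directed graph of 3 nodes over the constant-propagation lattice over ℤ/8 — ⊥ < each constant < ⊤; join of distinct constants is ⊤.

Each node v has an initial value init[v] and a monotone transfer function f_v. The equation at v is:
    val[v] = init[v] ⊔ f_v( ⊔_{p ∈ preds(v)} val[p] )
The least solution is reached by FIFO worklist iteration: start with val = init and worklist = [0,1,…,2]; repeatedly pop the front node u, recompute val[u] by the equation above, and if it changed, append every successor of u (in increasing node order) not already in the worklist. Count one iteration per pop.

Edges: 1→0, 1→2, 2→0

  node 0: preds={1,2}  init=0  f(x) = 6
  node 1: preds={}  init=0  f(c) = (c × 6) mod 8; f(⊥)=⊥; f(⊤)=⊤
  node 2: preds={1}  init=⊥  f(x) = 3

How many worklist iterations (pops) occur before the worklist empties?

Worklist (4 pops):
  #1 pop 0: in=0 → ⊤ (was 0); enqueue []
  #2 pop 1: in=⊥ → 0 (no change)
  #3 pop 2: in=0 → 3 (was ⊥); enqueue [0]
  #4 pop 0: in=⊤ → ⊤ (no change)

Fixpoint:
  val[0] = ⊤
  val[1] = 0
  val[2] = 3

4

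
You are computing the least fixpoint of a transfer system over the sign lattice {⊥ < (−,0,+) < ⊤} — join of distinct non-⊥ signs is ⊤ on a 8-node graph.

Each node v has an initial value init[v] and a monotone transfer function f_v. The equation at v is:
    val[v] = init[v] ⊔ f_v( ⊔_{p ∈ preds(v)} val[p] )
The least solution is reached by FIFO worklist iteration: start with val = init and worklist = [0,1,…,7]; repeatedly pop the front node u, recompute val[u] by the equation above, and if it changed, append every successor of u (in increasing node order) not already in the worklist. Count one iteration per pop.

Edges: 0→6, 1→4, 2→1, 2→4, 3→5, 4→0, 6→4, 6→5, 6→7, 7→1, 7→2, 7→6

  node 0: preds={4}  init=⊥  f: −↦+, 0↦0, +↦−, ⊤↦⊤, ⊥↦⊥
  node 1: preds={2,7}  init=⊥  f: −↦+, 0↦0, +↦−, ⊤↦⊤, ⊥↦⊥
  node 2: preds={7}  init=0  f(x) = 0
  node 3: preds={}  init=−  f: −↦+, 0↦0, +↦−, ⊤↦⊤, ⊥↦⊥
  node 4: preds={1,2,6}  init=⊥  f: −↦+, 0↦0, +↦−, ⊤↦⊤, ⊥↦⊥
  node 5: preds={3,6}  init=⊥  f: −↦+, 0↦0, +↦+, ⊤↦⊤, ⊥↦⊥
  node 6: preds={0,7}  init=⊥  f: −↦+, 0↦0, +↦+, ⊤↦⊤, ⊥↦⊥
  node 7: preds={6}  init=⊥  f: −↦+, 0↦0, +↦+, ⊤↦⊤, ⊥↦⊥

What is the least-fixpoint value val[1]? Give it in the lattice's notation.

Iteration log — 16 steps:
  step 1. node 0  ⊔preds=⊥  new=⊥  stable
  step 2. node 1  ⊔preds=0  new=0  old=⊥  +wl: 
  step 3. node 2  ⊔preds=⊥  new=0  stable
  step 4. node 3  ⊔preds=⊥  new=−  stable
  step 5. node 4  ⊔preds=0  new=0  old=⊥  +wl: 0
  step 6. node 5  ⊔preds=−  new=+  old=⊥  +wl: 
  step 7. node 6  ⊔preds=⊥  new=⊥  stable
  step 8. node 7  ⊔preds=⊥  new=⊥  stable
  step 9. node 0  ⊔preds=0  new=0  old=⊥  +wl: 6
  step 10. node 6  ⊔preds=0  new=0  old=⊥  +wl: 4,5,7
  step 11. node 4  ⊔preds=0  new=0  stable
  step 12. node 5  ⊔preds=⊤  new=⊤  old=+  +wl: 
  step 13. node 7  ⊔preds=0  new=0  old=⊥  +wl: 1,2,6
  step 14. node 1  ⊔preds=0  new=0  stable
  step 15. node 2  ⊔preds=0  new=0  stable
  step 16. node 6  ⊔preds=0  new=0  stable

Least fixpoint reached:
  node 0: 0
  node 1: 0
  node 2: 0
  node 3: −
  node 4: 0
  node 5: ⊤
  node 6: 0
  node 7: 0

0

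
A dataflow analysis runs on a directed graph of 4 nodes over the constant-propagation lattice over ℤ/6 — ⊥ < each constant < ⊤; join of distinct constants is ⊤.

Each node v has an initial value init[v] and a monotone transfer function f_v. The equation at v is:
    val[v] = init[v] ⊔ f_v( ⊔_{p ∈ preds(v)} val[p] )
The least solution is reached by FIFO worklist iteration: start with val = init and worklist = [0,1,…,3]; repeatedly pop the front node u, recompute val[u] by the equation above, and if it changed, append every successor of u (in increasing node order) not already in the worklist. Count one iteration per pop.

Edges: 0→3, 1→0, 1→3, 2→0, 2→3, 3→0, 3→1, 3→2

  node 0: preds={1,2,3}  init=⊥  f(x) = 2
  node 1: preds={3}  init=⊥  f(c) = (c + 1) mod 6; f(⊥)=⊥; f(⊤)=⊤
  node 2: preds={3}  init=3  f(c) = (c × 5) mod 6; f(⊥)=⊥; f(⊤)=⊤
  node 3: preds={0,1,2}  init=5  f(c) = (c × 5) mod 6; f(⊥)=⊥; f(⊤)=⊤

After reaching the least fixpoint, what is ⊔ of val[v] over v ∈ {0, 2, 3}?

⊤

Trace (9 dequeues):
  [1] u=0 | in ⊤ | out 2 | prev ⊥ | push {}
  [2] u=1 | in 5 | out 0 | prev ⊥ | push {0}
  [3] u=2 | in 5 | out ⊤ | prev 3 | push {}
  [4] u=3 | in ⊤ | out ⊤ | prev 5 | push {1,2}
  [5] u=0 | in ⊤ | out 2 | ==
  [6] u=1 | in ⊤ | out ⊤ | prev 0 | push {0,3}
  [7] u=2 | in ⊤ | out ⊤ | ==
  [8] u=0 | in ⊤ | out 2 | ==
  [9] u=3 | in ⊤ | out ⊤ | ==

Converged values:
  [0] 2
  [1] ⊤
  [2] ⊤
  [3] ⊤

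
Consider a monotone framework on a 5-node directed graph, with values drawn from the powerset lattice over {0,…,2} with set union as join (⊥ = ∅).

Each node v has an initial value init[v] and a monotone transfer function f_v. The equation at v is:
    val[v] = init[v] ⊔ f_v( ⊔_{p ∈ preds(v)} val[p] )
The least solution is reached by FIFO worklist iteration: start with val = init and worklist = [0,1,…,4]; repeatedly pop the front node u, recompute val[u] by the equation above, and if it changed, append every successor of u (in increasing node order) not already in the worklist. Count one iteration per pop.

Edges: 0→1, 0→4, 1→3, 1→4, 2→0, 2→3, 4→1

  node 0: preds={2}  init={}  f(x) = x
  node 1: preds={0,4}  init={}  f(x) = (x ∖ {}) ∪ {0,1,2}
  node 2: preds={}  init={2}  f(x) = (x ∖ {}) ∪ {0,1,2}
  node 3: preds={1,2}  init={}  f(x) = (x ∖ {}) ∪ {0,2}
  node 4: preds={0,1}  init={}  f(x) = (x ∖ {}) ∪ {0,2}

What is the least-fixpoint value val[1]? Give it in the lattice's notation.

Iteration log — 8 steps:
  step 1. node 0  ⊔preds={2}  new={2}  old={}  +wl: 
  step 2. node 1  ⊔preds={2}  new={0,1,2}  old={}  +wl: 
  step 3. node 2  ⊔preds={}  new={0,1,2}  old={2}  +wl: 0
  step 4. node 3  ⊔preds={0,1,2}  new={0,1,2}  old={}  +wl: 
  step 5. node 4  ⊔preds={0,1,2}  new={0,1,2}  old={}  +wl: 1
  step 6. node 0  ⊔preds={0,1,2}  new={0,1,2}  old={2}  +wl: 4
  step 7. node 1  ⊔preds={0,1,2}  new={0,1,2}  stable
  step 8. node 4  ⊔preds={0,1,2}  new={0,1,2}  stable

Least fixpoint reached:
  node 0: {0,1,2}
  node 1: {0,1,2}
  node 2: {0,1,2}
  node 3: {0,1,2}
  node 4: {0,1,2}

{0,1,2}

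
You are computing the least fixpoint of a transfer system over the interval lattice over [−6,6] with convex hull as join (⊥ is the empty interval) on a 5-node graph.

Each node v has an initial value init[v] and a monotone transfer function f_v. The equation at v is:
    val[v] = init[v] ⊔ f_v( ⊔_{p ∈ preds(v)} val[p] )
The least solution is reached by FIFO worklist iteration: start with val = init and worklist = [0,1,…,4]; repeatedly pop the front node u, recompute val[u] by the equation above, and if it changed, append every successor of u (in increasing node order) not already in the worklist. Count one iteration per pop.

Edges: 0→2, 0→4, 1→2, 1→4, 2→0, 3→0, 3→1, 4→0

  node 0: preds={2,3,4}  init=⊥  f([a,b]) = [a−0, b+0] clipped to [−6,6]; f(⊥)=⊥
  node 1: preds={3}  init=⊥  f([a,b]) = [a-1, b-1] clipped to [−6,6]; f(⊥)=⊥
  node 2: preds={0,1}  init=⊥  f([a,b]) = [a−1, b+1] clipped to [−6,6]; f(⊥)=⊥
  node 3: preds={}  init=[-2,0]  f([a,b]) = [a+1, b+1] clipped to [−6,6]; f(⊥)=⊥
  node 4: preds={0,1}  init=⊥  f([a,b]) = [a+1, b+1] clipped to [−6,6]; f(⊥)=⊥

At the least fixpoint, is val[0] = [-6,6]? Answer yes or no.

yes

Worklist (23 pops):
  #1 pop 0: in=[-2,0] → [-2,0] (was ⊥); enqueue []
  #2 pop 1: in=[-2,0] → [-3,-1] (was ⊥); enqueue []
  #3 pop 2: in=[-3,0] → [-4,1] (was ⊥); enqueue [0]
  #4 pop 3: in=⊥ → [-2,0] (no change)
  #5 pop 4: in=[-3,0] → [-2,1] (was ⊥); enqueue []
  #6 pop 0: in=[-4,1] → [-4,1] (was [-2,0]); enqueue [2,4]
  #7 pop 2: in=[-4,1] → [-5,2] (was [-4,1]); enqueue [0]
  #8 pop 4: in=[-4,1] → [-3,2] (was [-2,1]); enqueue []
  #9 pop 0: in=[-5,2] → [-5,2] (was [-4,1]); enqueue [2,4]
  #10 pop 2: in=[-5,2] → [-6,3] (was [-5,2]); enqueue [0]
  #11 pop 4: in=[-5,2] → [-4,3] (was [-3,2]); enqueue []
  #12 pop 0: in=[-6,3] → [-6,3] (was [-5,2]); enqueue [2,4]
  #13 pop 2: in=[-6,3] → [-6,4] (was [-6,3]); enqueue [0]
  #14 pop 4: in=[-6,3] → [-5,4] (was [-4,3]); enqueue []
  #15 pop 0: in=[-6,4] → [-6,4] (was [-6,3]); enqueue [2,4]
  #16 pop 2: in=[-6,4] → [-6,5] (was [-6,4]); enqueue [0]
  #17 pop 4: in=[-6,4] → [-5,5] (was [-5,4]); enqueue []
  #18 pop 0: in=[-6,5] → [-6,5] (was [-6,4]); enqueue [2,4]
  #19 pop 2: in=[-6,5] → [-6,6] (was [-6,5]); enqueue [0]
  #20 pop 4: in=[-6,5] → [-5,6] (was [-5,5]); enqueue []
  #21 pop 0: in=[-6,6] → [-6,6] (was [-6,5]); enqueue [2,4]
  #22 pop 2: in=[-6,6] → [-6,6] (no change)
  #23 pop 4: in=[-6,6] → [-5,6] (no change)

Fixpoint:
  val[0] = [-6,6]
  val[1] = [-3,-1]
  val[2] = [-6,6]
  val[3] = [-2,0]
  val[4] = [-5,6]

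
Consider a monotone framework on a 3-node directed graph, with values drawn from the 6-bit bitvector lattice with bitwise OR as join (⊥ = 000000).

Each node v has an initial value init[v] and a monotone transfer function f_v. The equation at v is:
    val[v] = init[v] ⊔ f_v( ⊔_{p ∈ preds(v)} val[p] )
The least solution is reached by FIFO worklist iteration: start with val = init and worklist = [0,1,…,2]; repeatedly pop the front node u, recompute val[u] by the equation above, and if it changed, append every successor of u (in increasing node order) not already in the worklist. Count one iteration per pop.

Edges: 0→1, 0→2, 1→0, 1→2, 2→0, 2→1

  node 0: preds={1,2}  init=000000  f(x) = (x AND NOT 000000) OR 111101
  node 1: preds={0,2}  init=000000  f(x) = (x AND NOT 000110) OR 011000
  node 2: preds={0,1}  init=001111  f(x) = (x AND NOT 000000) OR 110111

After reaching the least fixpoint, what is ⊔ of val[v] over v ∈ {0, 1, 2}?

Iteration log — 5 steps:
  step 1. node 0  ⊔preds=001111  new=111111  old=000000  +wl: 
  step 2. node 1  ⊔preds=111111  new=111001  old=000000  +wl: 0
  step 3. node 2  ⊔preds=111111  new=111111  old=001111  +wl: 1
  step 4. node 0  ⊔preds=111111  new=111111  stable
  step 5. node 1  ⊔preds=111111  new=111001  stable

Least fixpoint reached:
  node 0: 111111
  node 1: 111001
  node 2: 111111

111111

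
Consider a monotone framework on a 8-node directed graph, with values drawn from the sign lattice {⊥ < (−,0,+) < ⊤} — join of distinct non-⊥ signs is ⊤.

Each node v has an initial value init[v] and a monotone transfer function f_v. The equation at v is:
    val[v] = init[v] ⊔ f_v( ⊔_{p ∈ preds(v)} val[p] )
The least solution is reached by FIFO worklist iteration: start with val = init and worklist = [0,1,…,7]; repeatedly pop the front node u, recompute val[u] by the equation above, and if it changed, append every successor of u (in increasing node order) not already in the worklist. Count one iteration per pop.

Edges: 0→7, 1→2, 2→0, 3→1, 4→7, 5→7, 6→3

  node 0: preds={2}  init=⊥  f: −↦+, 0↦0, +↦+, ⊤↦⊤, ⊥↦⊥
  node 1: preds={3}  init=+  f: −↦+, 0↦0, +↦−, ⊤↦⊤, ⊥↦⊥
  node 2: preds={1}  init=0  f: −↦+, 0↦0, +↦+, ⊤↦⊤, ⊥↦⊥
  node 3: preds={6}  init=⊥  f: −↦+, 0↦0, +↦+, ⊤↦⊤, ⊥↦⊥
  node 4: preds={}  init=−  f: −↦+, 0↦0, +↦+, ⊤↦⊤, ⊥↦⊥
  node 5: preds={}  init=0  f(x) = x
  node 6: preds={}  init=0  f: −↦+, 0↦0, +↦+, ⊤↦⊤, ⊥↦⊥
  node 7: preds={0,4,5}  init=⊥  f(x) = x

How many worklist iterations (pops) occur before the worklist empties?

12

Trace (12 dequeues):
  [1] u=0 | in 0 | out 0 | prev ⊥ | push {}
  [2] u=1 | in ⊥ | out + | ==
  [3] u=2 | in + | out ⊤ | prev 0 | push {0}
  [4] u=3 | in 0 | out 0 | prev ⊥ | push {1}
  [5] u=4 | in ⊥ | out − | ==
  [6] u=5 | in ⊥ | out 0 | ==
  [7] u=6 | in ⊥ | out 0 | ==
  [8] u=7 | in ⊤ | out ⊤ | prev ⊥ | push {}
  [9] u=0 | in ⊤ | out ⊤ | prev 0 | push {7}
  [10] u=1 | in 0 | out ⊤ | prev + | push {2}
  [11] u=7 | in ⊤ | out ⊤ | ==
  [12] u=2 | in ⊤ | out ⊤ | ==

Converged values:
  [0] ⊤
  [1] ⊤
  [2] ⊤
  [3] 0
  [4] −
  [5] 0
  [6] 0
  [7] ⊤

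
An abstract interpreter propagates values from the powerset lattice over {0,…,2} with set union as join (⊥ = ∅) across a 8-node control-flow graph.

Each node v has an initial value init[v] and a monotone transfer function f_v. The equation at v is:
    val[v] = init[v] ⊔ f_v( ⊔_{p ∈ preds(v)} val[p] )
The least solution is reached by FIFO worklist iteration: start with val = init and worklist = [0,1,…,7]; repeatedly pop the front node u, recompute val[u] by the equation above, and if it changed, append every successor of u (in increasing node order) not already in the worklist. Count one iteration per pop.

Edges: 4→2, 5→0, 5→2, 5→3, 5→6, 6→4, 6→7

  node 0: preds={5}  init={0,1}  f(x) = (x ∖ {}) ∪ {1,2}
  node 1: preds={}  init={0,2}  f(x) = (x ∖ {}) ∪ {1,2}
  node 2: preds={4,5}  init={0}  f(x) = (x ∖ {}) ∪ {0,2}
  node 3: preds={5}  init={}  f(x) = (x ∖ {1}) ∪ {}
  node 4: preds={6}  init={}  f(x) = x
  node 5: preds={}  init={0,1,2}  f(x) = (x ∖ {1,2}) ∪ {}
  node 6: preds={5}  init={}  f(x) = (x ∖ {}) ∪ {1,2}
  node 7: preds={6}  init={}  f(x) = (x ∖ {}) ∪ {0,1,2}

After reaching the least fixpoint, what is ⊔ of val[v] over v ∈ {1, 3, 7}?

Trace (10 dequeues):
  [1] u=0 | in {0,1,2} | out {0,1,2} | prev {0,1} | push {}
  [2] u=1 | in {} | out {0,1,2} | prev {0,2} | push {}
  [3] u=2 | in {0,1,2} | out {0,1,2} | prev {0} | push {}
  [4] u=3 | in {0,1,2} | out {0,2} | prev {} | push {}
  [5] u=4 | in {} | out {} | ==
  [6] u=5 | in {} | out {0,1,2} | ==
  [7] u=6 | in {0,1,2} | out {0,1,2} | prev {} | push {4}
  [8] u=7 | in {0,1,2} | out {0,1,2} | prev {} | push {}
  [9] u=4 | in {0,1,2} | out {0,1,2} | prev {} | push {2}
  [10] u=2 | in {0,1,2} | out {0,1,2} | ==

Converged values:
  [0] {0,1,2}
  [1] {0,1,2}
  [2] {0,1,2}
  [3] {0,2}
  [4] {0,1,2}
  [5] {0,1,2}
  [6] {0,1,2}
  [7] {0,1,2}

{0,1,2}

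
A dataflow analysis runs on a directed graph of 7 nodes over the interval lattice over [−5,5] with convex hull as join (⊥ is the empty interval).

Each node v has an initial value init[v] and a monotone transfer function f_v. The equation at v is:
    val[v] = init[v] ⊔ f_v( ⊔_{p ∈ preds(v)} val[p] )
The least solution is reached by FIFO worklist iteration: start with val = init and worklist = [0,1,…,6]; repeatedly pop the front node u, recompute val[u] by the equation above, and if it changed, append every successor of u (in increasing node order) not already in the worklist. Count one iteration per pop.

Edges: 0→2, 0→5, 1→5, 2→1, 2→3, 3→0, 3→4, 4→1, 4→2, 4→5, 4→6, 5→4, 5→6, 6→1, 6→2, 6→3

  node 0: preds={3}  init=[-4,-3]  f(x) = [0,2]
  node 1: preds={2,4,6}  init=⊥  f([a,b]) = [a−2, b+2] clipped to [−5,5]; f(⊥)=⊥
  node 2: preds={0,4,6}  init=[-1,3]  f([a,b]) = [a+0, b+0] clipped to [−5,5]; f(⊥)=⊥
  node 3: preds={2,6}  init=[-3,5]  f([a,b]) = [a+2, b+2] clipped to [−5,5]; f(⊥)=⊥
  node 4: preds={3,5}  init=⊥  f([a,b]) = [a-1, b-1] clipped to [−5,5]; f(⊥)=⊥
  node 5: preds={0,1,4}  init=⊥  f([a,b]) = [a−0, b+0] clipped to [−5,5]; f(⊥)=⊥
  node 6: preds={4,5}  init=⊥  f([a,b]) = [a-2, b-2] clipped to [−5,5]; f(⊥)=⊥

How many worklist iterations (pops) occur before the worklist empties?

16

Trace (16 dequeues):
  [1] u=0 | in [-3,5] | out [-4,2] | prev [-4,-3] | push {}
  [2] u=1 | in [-1,3] | out [-3,5] | prev ⊥ | push {}
  [3] u=2 | in [-4,2] | out [-4,3] | prev [-1,3] | push {1}
  [4] u=3 | in [-4,3] | out [-3,5] | ==
  [5] u=4 | in [-3,5] | out [-4,4] | prev ⊥ | push {2}
  [6] u=5 | in [-4,5] | out [-4,5] | prev ⊥ | push {4}
  [7] u=6 | in [-4,5] | out [-5,3] | prev ⊥ | push {3}
  [8] u=1 | in [-5,4] | out [-5,5] | prev [-3,5] | push {5}
  [9] u=2 | in [-5,4] | out [-5,4] | prev [-4,3] | push {1}
  [10] u=4 | in [-4,5] | out [-5,4] | prev [-4,4] | push {2,6}
  [11] u=3 | in [-5,4] | out [-3,5] | ==
  [12] u=5 | in [-5,5] | out [-5,5] | prev [-4,5] | push {4}
  [13] u=1 | in [-5,4] | out [-5,5] | ==
  [14] u=2 | in [-5,4] | out [-5,4] | ==
  [15] u=6 | in [-5,5] | out [-5,3] | ==
  [16] u=4 | in [-5,5] | out [-5,4] | ==

Converged values:
  [0] [-4,2]
  [1] [-5,5]
  [2] [-5,4]
  [3] [-3,5]
  [4] [-5,4]
  [5] [-5,5]
  [6] [-5,3]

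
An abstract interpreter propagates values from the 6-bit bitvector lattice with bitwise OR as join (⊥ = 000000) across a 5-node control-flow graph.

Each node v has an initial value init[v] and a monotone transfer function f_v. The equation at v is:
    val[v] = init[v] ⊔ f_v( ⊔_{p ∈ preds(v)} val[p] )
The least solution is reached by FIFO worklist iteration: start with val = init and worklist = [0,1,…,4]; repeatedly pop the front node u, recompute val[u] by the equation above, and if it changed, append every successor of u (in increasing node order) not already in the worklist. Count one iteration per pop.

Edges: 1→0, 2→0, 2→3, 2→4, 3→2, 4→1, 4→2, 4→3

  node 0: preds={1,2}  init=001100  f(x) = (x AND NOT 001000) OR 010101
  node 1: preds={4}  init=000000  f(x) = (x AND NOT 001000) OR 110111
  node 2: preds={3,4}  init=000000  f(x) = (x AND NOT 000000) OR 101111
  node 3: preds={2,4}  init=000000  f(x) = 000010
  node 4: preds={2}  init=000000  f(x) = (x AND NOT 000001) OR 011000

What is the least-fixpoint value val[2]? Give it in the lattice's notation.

111111

Iteration log — 11 steps:
  step 1. node 0  ⊔preds=000000  new=011101  old=001100  +wl: 
  step 2. node 1  ⊔preds=000000  new=110111  old=000000  +wl: 0
  step 3. node 2  ⊔preds=000000  new=101111  old=000000  +wl: 
  step 4. node 3  ⊔preds=101111  new=000010  old=000000  +wl: 2
  step 5. node 4  ⊔preds=101111  new=111110  old=000000  +wl: 1,3
  step 6. node 0  ⊔preds=111111  new=111111  old=011101  +wl: 
  step 7. node 2  ⊔preds=111110  new=111111  old=101111  +wl: 0,4
  step 8. node 1  ⊔preds=111110  new=110111  stable
  step 9. node 3  ⊔preds=111111  new=000010  stable
  step 10. node 0  ⊔preds=111111  new=111111  stable
  step 11. node 4  ⊔preds=111111  new=111110  stable

Least fixpoint reached:
  node 0: 111111
  node 1: 110111
  node 2: 111111
  node 3: 000010
  node 4: 111110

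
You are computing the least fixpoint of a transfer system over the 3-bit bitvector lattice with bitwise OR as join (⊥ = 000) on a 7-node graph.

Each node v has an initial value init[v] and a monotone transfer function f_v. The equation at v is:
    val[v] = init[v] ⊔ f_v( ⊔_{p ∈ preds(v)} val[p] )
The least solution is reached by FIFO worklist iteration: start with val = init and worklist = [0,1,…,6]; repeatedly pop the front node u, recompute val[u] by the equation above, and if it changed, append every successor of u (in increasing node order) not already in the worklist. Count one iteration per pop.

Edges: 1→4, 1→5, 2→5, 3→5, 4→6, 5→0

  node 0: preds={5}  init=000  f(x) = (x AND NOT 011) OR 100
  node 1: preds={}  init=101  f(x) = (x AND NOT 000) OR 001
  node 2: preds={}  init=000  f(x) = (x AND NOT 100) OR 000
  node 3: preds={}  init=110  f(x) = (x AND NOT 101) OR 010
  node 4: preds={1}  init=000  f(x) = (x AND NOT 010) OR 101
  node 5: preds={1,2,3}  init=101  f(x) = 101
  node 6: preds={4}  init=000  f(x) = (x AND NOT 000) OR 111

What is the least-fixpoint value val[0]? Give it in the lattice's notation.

Iteration log — 7 steps:
  step 1. node 0  ⊔preds=101  new=100  old=000  +wl: 
  step 2. node 1  ⊔preds=000  new=101  stable
  step 3. node 2  ⊔preds=000  new=000  stable
  step 4. node 3  ⊔preds=000  new=110  stable
  step 5. node 4  ⊔preds=101  new=101  old=000  +wl: 
  step 6. node 5  ⊔preds=111  new=101  stable
  step 7. node 6  ⊔preds=101  new=111  old=000  +wl: 

Least fixpoint reached:
  node 0: 100
  node 1: 101
  node 2: 000
  node 3: 110
  node 4: 101
  node 5: 101
  node 6: 111

100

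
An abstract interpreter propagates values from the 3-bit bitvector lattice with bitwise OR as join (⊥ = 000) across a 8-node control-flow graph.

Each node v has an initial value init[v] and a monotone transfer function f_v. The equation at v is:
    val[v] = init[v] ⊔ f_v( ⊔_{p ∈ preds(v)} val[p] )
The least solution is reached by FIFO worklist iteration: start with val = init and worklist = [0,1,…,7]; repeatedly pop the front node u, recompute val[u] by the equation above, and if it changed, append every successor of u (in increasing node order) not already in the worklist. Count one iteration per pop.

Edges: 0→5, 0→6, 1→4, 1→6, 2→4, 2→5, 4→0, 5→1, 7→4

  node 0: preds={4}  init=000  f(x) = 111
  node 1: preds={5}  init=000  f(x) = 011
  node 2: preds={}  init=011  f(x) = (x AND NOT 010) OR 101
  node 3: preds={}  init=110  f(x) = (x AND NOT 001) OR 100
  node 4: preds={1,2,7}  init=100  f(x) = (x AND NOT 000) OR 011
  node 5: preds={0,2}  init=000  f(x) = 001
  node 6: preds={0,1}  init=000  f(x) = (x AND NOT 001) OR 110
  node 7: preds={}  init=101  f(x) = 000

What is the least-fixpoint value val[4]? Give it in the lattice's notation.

111

Worklist (10 pops):
  #1 pop 0: in=100 → 111 (was 000); enqueue []
  #2 pop 1: in=000 → 011 (was 000); enqueue []
  #3 pop 2: in=000 → 111 (was 011); enqueue []
  #4 pop 3: in=000 → 110 (no change)
  #5 pop 4: in=111 → 111 (was 100); enqueue [0]
  #6 pop 5: in=111 → 001 (was 000); enqueue [1]
  #7 pop 6: in=111 → 110 (was 000); enqueue []
  #8 pop 7: in=000 → 101 (no change)
  #9 pop 0: in=111 → 111 (no change)
  #10 pop 1: in=001 → 011 (no change)

Fixpoint:
  val[0] = 111
  val[1] = 011
  val[2] = 111
  val[3] = 110
  val[4] = 111
  val[5] = 001
  val[6] = 110
  val[7] = 101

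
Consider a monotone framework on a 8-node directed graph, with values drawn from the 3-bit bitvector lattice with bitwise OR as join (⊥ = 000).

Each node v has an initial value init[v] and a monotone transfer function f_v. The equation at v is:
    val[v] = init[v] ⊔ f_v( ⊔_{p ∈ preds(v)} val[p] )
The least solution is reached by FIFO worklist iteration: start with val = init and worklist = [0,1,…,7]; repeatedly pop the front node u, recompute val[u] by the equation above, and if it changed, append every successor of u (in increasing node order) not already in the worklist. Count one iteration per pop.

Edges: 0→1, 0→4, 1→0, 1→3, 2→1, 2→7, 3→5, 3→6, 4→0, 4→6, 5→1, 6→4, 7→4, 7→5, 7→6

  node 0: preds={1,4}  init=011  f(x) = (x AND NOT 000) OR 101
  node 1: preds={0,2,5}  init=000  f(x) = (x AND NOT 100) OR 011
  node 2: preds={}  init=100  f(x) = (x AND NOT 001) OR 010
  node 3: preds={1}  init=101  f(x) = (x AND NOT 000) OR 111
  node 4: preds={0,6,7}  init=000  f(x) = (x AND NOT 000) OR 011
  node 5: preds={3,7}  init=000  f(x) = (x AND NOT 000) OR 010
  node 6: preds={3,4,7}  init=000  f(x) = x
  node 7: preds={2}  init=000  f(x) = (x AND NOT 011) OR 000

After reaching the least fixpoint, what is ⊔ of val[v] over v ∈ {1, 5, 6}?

111

Iteration log — 13 steps:
  step 1. node 0  ⊔preds=000  new=111  old=011  +wl: 
  step 2. node 1  ⊔preds=111  new=011  old=000  +wl: 0
  step 3. node 2  ⊔preds=000  new=110  old=100  +wl: 1
  step 4. node 3  ⊔preds=011  new=111  old=101  +wl: 
  step 5. node 4  ⊔preds=111  new=111  old=000  +wl: 
  step 6. node 5  ⊔preds=111  new=111  old=000  +wl: 
  step 7. node 6  ⊔preds=111  new=111  old=000  +wl: 4
  step 8. node 7  ⊔preds=110  new=100  old=000  +wl: 5,6
  step 9. node 0  ⊔preds=111  new=111  stable
  step 10. node 1  ⊔preds=111  new=011  stable
  step 11. node 4  ⊔preds=111  new=111  stable
  step 12. node 5  ⊔preds=111  new=111  stable
  step 13. node 6  ⊔preds=111  new=111  stable

Least fixpoint reached:
  node 0: 111
  node 1: 011
  node 2: 110
  node 3: 111
  node 4: 111
  node 5: 111
  node 6: 111
  node 7: 100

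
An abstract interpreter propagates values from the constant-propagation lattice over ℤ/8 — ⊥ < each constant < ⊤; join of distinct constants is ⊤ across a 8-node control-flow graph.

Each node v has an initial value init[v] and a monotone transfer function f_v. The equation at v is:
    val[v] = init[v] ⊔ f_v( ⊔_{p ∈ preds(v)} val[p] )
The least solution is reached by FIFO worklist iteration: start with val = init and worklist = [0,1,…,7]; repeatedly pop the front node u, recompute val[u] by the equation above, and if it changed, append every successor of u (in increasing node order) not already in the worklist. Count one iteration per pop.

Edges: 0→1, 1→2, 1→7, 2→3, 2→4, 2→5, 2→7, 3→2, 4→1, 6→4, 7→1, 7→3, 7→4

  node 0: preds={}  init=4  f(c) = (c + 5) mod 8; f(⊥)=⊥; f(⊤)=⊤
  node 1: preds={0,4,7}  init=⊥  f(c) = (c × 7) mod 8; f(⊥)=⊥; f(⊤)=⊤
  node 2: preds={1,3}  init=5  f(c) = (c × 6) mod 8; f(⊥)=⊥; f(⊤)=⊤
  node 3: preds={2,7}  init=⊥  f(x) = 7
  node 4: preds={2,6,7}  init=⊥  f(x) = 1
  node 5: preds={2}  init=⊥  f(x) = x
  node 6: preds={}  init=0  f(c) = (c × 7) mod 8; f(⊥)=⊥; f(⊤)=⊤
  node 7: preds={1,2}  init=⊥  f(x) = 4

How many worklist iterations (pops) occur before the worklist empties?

14

Iteration log — 14 steps:
  step 1. node 0  ⊔preds=⊥  new=4  stable
  step 2. node 1  ⊔preds=4  new=4  old=⊥  +wl: 
  step 3. node 2  ⊔preds=4  new=⊤  old=5  +wl: 
  step 4. node 3  ⊔preds=⊤  new=7  old=⊥  +wl: 2
  step 5. node 4  ⊔preds=⊤  new=1  old=⊥  +wl: 1
  step 6. node 5  ⊔preds=⊤  new=⊤  old=⊥  +wl: 
  step 7. node 6  ⊔preds=⊥  new=0  stable
  step 8. node 7  ⊔preds=⊤  new=4  old=⊥  +wl: 3,4
  step 9. node 2  ⊔preds=⊤  new=⊤  stable
  step 10. node 1  ⊔preds=⊤  new=⊤  old=4  +wl: 2,7
  step 11. node 3  ⊔preds=⊤  new=7  stable
  step 12. node 4  ⊔preds=⊤  new=1  stable
  step 13. node 2  ⊔preds=⊤  new=⊤  stable
  step 14. node 7  ⊔preds=⊤  new=4  stable

Least fixpoint reached:
  node 0: 4
  node 1: ⊤
  node 2: ⊤
  node 3: 7
  node 4: 1
  node 5: ⊤
  node 6: 0
  node 7: 4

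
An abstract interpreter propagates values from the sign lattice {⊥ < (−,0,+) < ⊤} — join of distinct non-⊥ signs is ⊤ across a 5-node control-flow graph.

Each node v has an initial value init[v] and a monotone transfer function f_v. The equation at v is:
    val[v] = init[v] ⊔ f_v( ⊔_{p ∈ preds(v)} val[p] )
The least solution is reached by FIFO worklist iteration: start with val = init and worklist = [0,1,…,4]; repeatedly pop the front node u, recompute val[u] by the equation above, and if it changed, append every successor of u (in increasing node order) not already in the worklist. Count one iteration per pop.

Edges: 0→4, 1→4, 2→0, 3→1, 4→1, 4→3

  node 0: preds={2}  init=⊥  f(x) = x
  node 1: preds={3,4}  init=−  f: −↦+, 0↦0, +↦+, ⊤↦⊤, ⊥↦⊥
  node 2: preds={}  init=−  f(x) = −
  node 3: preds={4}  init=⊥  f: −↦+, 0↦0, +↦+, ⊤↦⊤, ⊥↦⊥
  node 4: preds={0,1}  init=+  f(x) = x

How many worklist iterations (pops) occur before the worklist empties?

8

Iteration log — 8 steps:
  step 1. node 0  ⊔preds=−  new=−  old=⊥  +wl: 
  step 2. node 1  ⊔preds=+  new=⊤  old=−  +wl: 
  step 3. node 2  ⊔preds=⊥  new=−  stable
  step 4. node 3  ⊔preds=+  new=+  old=⊥  +wl: 1
  step 5. node 4  ⊔preds=⊤  new=⊤  old=+  +wl: 3
  step 6. node 1  ⊔preds=⊤  new=⊤  stable
  step 7. node 3  ⊔preds=⊤  new=⊤  old=+  +wl: 1
  step 8. node 1  ⊔preds=⊤  new=⊤  stable

Least fixpoint reached:
  node 0: −
  node 1: ⊤
  node 2: −
  node 3: ⊤
  node 4: ⊤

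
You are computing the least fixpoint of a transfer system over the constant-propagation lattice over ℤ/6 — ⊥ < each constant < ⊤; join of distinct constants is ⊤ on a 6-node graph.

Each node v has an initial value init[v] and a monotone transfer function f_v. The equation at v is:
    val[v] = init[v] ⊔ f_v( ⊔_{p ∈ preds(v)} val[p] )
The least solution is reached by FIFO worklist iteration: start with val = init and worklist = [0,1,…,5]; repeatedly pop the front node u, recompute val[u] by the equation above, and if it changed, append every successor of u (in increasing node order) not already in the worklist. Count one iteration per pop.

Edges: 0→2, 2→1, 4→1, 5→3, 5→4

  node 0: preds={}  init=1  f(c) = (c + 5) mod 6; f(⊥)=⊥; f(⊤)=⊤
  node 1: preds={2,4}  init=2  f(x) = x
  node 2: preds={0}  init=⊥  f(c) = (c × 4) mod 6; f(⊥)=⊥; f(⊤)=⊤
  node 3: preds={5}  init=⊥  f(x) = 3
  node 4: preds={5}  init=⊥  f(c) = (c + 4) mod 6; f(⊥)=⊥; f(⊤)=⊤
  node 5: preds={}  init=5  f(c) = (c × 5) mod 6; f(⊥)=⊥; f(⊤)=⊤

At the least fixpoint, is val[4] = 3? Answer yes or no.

yes

Worklist (7 pops):
  #1 pop 0: in=⊥ → 1 (no change)
  #2 pop 1: in=⊥ → 2 (no change)
  #3 pop 2: in=1 → 4 (was ⊥); enqueue [1]
  #4 pop 3: in=5 → 3 (was ⊥); enqueue []
  #5 pop 4: in=5 → 3 (was ⊥); enqueue []
  #6 pop 5: in=⊥ → 5 (no change)
  #7 pop 1: in=⊤ → ⊤ (was 2); enqueue []

Fixpoint:
  val[0] = 1
  val[1] = ⊤
  val[2] = 4
  val[3] = 3
  val[4] = 3
  val[5] = 5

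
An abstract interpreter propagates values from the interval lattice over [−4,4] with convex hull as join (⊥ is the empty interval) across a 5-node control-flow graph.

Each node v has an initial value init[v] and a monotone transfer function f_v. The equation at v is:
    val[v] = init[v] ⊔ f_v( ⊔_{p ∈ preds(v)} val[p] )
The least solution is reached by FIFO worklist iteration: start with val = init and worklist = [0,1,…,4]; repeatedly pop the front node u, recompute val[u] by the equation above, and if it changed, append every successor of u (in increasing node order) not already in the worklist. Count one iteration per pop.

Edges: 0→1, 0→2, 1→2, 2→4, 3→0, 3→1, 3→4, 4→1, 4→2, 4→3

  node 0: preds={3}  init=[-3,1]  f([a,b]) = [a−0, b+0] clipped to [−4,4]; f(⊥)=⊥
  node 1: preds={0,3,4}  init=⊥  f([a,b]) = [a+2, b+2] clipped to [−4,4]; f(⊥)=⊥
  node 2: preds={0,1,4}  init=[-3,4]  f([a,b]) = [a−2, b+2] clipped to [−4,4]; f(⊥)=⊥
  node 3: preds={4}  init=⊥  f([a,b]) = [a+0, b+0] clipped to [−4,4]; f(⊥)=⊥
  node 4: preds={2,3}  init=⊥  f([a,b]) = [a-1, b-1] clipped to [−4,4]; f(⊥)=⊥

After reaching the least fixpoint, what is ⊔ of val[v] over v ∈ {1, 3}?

[-4,4]

Iteration log — 12 steps:
  step 1. node 0  ⊔preds=⊥  new=[-3,1]  stable
  step 2. node 1  ⊔preds=[-3,1]  new=[-1,3]  old=⊥  +wl: 
  step 3. node 2  ⊔preds=[-3,3]  new=[-4,4]  old=[-3,4]  +wl: 
  step 4. node 3  ⊔preds=⊥  new=⊥  stable
  step 5. node 4  ⊔preds=[-4,4]  new=[-4,3]  old=⊥  +wl: 1,2,3
  step 6. node 1  ⊔preds=[-4,3]  new=[-2,4]  old=[-1,3]  +wl: 
  step 7. node 2  ⊔preds=[-4,4]  new=[-4,4]  stable
  step 8. node 3  ⊔preds=[-4,3]  new=[-4,3]  old=⊥  +wl: 0,1,4
  step 9. node 0  ⊔preds=[-4,3]  new=[-4,3]  old=[-3,1]  +wl: 2
  step 10. node 1  ⊔preds=[-4,3]  new=[-2,4]  stable
  step 11. node 4  ⊔preds=[-4,4]  new=[-4,3]  stable
  step 12. node 2  ⊔preds=[-4,4]  new=[-4,4]  stable

Least fixpoint reached:
  node 0: [-4,3]
  node 1: [-2,4]
  node 2: [-4,4]
  node 3: [-4,3]
  node 4: [-4,3]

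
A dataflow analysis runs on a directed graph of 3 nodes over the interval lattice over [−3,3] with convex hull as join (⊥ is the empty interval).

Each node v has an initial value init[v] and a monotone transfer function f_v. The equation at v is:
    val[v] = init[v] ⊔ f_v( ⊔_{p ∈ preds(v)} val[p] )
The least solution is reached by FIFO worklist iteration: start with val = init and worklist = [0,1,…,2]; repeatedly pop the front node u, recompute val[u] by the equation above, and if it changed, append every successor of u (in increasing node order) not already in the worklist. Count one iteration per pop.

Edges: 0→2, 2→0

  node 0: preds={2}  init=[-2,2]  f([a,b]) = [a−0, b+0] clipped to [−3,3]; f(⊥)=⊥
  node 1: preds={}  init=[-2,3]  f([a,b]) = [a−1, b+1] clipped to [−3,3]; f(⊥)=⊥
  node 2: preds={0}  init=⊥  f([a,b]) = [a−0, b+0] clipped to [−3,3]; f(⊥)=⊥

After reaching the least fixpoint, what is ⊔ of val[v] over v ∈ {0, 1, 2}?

Iteration log — 4 steps:
  step 1. node 0  ⊔preds=⊥  new=[-2,2]  stable
  step 2. node 1  ⊔preds=⊥  new=[-2,3]  stable
  step 3. node 2  ⊔preds=[-2,2]  new=[-2,2]  old=⊥  +wl: 0
  step 4. node 0  ⊔preds=[-2,2]  new=[-2,2]  stable

Least fixpoint reached:
  node 0: [-2,2]
  node 1: [-2,3]
  node 2: [-2,2]

[-2,3]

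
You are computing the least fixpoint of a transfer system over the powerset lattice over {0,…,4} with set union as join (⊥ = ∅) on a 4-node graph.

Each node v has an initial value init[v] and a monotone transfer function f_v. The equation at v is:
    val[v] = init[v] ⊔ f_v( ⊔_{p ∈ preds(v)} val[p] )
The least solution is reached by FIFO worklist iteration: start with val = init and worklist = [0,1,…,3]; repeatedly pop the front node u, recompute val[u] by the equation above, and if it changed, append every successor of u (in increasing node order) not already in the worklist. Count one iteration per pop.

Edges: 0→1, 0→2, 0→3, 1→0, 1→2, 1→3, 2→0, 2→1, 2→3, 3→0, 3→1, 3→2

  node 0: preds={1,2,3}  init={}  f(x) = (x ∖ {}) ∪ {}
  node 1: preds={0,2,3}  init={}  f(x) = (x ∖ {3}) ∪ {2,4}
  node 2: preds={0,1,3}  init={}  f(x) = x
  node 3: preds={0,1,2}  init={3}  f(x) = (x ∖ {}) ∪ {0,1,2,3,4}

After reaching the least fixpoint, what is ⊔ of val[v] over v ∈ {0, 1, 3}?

Trace (10 dequeues):
  [1] u=0 | in {3} | out {3} | prev {} | push {}
  [2] u=1 | in {3} | out {2,4} | prev {} | push {0}
  [3] u=2 | in {2,3,4} | out {2,3,4} | prev {} | push {1}
  [4] u=3 | in {2,3,4} | out {0,1,2,3,4} | prev {3} | push {2}
  [5] u=0 | in {0,1,2,3,4} | out {0,1,2,3,4} | prev {3} | push {3}
  [6] u=1 | in {0,1,2,3,4} | out {0,1,2,4} | prev {2,4} | push {0}
  [7] u=2 | in {0,1,2,3,4} | out {0,1,2,3,4} | prev {2,3,4} | push {1}
  [8] u=3 | in {0,1,2,3,4} | out {0,1,2,3,4} | ==
  [9] u=0 | in {0,1,2,3,4} | out {0,1,2,3,4} | ==
  [10] u=1 | in {0,1,2,3,4} | out {0,1,2,4} | ==

Converged values:
  [0] {0,1,2,3,4}
  [1] {0,1,2,4}
  [2] {0,1,2,3,4}
  [3] {0,1,2,3,4}

{0,1,2,3,4}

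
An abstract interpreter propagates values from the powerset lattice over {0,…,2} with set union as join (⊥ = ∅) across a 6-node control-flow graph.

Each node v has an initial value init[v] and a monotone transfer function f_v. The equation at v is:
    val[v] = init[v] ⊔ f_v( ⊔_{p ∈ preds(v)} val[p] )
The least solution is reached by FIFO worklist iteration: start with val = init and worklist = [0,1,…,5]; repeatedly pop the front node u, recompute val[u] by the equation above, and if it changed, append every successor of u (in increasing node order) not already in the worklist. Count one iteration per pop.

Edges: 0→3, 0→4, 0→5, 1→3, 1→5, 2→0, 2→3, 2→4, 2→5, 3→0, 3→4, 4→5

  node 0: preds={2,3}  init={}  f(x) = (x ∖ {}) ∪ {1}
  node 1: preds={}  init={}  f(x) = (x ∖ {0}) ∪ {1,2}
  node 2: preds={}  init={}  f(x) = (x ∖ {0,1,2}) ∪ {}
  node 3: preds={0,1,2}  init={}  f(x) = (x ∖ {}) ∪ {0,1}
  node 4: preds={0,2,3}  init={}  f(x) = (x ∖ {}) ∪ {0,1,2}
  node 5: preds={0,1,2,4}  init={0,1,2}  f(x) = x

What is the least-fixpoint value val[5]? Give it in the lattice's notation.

{0,1,2}

Iteration log — 10 steps:
  step 1. node 0  ⊔preds={}  new={1}  old={}  +wl: 
  step 2. node 1  ⊔preds={}  new={1,2}  old={}  +wl: 
  step 3. node 2  ⊔preds={}  new={}  stable
  step 4. node 3  ⊔preds={1,2}  new={0,1,2}  old={}  +wl: 0
  step 5. node 4  ⊔preds={0,1,2}  new={0,1,2}  old={}  +wl: 
  step 6. node 5  ⊔preds={0,1,2}  new={0,1,2}  stable
  step 7. node 0  ⊔preds={0,1,2}  new={0,1,2}  old={1}  +wl: 3,4,5
  step 8. node 3  ⊔preds={0,1,2}  new={0,1,2}  stable
  step 9. node 4  ⊔preds={0,1,2}  new={0,1,2}  stable
  step 10. node 5  ⊔preds={0,1,2}  new={0,1,2}  stable

Least fixpoint reached:
  node 0: {0,1,2}
  node 1: {1,2}
  node 2: {}
  node 3: {0,1,2}
  node 4: {0,1,2}
  node 5: {0,1,2}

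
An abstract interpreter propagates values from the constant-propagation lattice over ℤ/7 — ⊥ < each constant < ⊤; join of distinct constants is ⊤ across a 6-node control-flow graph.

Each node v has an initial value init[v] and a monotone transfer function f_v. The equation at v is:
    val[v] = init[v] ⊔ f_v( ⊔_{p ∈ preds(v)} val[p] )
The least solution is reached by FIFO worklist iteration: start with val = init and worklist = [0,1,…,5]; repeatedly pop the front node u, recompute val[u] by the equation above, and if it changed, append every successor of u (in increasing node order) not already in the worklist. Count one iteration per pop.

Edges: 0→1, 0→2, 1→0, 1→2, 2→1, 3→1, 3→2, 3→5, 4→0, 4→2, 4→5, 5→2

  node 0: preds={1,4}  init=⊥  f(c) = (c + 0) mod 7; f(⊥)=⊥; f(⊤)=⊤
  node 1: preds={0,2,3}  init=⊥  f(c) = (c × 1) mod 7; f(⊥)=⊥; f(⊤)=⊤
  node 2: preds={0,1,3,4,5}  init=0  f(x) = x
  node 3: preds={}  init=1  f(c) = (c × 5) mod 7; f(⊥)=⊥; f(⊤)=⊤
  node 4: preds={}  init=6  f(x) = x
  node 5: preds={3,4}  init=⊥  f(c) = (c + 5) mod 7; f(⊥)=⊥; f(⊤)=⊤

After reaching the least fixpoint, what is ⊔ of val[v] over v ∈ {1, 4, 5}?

⊤

Iteration log — 9 steps:
  step 1. node 0  ⊔preds=6  new=6  old=⊥  +wl: 
  step 2. node 1  ⊔preds=⊤  new=⊤  old=⊥  +wl: 0
  step 3. node 2  ⊔preds=⊤  new=⊤  old=0  +wl: 1
  step 4. node 3  ⊔preds=⊥  new=1  stable
  step 5. node 4  ⊔preds=⊥  new=6  stable
  step 6. node 5  ⊔preds=⊤  new=⊤  old=⊥  +wl: 2
  step 7. node 0  ⊔preds=⊤  new=⊤  old=6  +wl: 
  step 8. node 1  ⊔preds=⊤  new=⊤  stable
  step 9. node 2  ⊔preds=⊤  new=⊤  stable

Least fixpoint reached:
  node 0: ⊤
  node 1: ⊤
  node 2: ⊤
  node 3: 1
  node 4: 6
  node 5: ⊤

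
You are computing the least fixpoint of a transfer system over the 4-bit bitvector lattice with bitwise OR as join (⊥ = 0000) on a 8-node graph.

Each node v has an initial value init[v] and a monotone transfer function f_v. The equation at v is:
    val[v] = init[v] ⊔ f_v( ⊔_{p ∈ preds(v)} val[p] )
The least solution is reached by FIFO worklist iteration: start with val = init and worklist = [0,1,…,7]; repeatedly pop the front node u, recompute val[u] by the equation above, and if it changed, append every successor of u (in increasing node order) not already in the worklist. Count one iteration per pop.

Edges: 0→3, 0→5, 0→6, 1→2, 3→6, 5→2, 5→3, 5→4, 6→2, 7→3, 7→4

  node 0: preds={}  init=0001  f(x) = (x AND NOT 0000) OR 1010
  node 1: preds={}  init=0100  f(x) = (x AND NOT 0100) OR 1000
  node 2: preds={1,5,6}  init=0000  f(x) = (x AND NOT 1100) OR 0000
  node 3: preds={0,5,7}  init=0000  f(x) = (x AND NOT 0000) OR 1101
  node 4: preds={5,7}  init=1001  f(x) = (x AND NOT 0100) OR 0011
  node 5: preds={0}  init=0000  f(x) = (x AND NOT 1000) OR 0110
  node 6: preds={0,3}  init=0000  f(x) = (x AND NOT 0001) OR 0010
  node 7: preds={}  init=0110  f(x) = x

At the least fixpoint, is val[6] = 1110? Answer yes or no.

Trace (11 dequeues):
  [1] u=0 | in 0000 | out 1011 | prev 0001 | push {}
  [2] u=1 | in 0000 | out 1100 | prev 0100 | push {}
  [3] u=2 | in 1100 | out 0000 | ==
  [4] u=3 | in 1111 | out 1111 | prev 0000 | push {}
  [5] u=4 | in 0110 | out 1011 | prev 1001 | push {}
  [6] u=5 | in 1011 | out 0111 | prev 0000 | push {2,3,4}
  [7] u=6 | in 1111 | out 1110 | prev 0000 | push {}
  [8] u=7 | in 0000 | out 0110 | ==
  [9] u=2 | in 1111 | out 0011 | prev 0000 | push {}
  [10] u=3 | in 1111 | out 1111 | ==
  [11] u=4 | in 0111 | out 1011 | ==

Converged values:
  [0] 1011
  [1] 1100
  [2] 0011
  [3] 1111
  [4] 1011
  [5] 0111
  [6] 1110
  [7] 0110

yes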